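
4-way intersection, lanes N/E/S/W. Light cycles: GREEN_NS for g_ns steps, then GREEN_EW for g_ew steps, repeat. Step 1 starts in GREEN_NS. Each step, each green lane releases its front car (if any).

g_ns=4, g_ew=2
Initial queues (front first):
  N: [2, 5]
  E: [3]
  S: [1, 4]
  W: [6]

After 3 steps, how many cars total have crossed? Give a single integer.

Step 1 [NS]: N:car2-GO,E:wait,S:car1-GO,W:wait | queues: N=1 E=1 S=1 W=1
Step 2 [NS]: N:car5-GO,E:wait,S:car4-GO,W:wait | queues: N=0 E=1 S=0 W=1
Step 3 [NS]: N:empty,E:wait,S:empty,W:wait | queues: N=0 E=1 S=0 W=1
Cars crossed by step 3: 4

Answer: 4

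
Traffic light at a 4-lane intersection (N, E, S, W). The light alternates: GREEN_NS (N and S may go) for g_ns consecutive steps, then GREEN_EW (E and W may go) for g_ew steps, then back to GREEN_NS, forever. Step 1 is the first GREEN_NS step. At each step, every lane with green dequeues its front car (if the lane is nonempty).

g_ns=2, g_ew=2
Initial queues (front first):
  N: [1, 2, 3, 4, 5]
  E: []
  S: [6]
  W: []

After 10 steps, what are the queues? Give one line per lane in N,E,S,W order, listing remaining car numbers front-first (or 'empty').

Step 1 [NS]: N:car1-GO,E:wait,S:car6-GO,W:wait | queues: N=4 E=0 S=0 W=0
Step 2 [NS]: N:car2-GO,E:wait,S:empty,W:wait | queues: N=3 E=0 S=0 W=0
Step 3 [EW]: N:wait,E:empty,S:wait,W:empty | queues: N=3 E=0 S=0 W=0
Step 4 [EW]: N:wait,E:empty,S:wait,W:empty | queues: N=3 E=0 S=0 W=0
Step 5 [NS]: N:car3-GO,E:wait,S:empty,W:wait | queues: N=2 E=0 S=0 W=0
Step 6 [NS]: N:car4-GO,E:wait,S:empty,W:wait | queues: N=1 E=0 S=0 W=0
Step 7 [EW]: N:wait,E:empty,S:wait,W:empty | queues: N=1 E=0 S=0 W=0
Step 8 [EW]: N:wait,E:empty,S:wait,W:empty | queues: N=1 E=0 S=0 W=0
Step 9 [NS]: N:car5-GO,E:wait,S:empty,W:wait | queues: N=0 E=0 S=0 W=0

N: empty
E: empty
S: empty
W: empty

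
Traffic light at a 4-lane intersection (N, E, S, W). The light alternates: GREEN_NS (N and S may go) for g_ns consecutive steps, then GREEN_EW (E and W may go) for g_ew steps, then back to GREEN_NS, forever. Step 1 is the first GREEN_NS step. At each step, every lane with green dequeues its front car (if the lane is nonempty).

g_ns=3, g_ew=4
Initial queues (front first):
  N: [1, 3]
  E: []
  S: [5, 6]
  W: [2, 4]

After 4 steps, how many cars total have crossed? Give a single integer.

Answer: 5

Derivation:
Step 1 [NS]: N:car1-GO,E:wait,S:car5-GO,W:wait | queues: N=1 E=0 S=1 W=2
Step 2 [NS]: N:car3-GO,E:wait,S:car6-GO,W:wait | queues: N=0 E=0 S=0 W=2
Step 3 [NS]: N:empty,E:wait,S:empty,W:wait | queues: N=0 E=0 S=0 W=2
Step 4 [EW]: N:wait,E:empty,S:wait,W:car2-GO | queues: N=0 E=0 S=0 W=1
Cars crossed by step 4: 5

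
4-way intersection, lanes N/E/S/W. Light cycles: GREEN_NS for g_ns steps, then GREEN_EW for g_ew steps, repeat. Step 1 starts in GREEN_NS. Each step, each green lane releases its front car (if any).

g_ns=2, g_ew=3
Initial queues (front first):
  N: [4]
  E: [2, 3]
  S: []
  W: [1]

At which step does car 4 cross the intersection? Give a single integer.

Step 1 [NS]: N:car4-GO,E:wait,S:empty,W:wait | queues: N=0 E=2 S=0 W=1
Step 2 [NS]: N:empty,E:wait,S:empty,W:wait | queues: N=0 E=2 S=0 W=1
Step 3 [EW]: N:wait,E:car2-GO,S:wait,W:car1-GO | queues: N=0 E=1 S=0 W=0
Step 4 [EW]: N:wait,E:car3-GO,S:wait,W:empty | queues: N=0 E=0 S=0 W=0
Car 4 crosses at step 1

1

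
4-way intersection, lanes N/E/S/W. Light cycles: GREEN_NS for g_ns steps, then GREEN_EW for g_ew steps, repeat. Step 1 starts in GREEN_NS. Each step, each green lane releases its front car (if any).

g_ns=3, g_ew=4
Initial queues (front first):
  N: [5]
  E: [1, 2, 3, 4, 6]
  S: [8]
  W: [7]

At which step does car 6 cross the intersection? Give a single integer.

Step 1 [NS]: N:car5-GO,E:wait,S:car8-GO,W:wait | queues: N=0 E=5 S=0 W=1
Step 2 [NS]: N:empty,E:wait,S:empty,W:wait | queues: N=0 E=5 S=0 W=1
Step 3 [NS]: N:empty,E:wait,S:empty,W:wait | queues: N=0 E=5 S=0 W=1
Step 4 [EW]: N:wait,E:car1-GO,S:wait,W:car7-GO | queues: N=0 E=4 S=0 W=0
Step 5 [EW]: N:wait,E:car2-GO,S:wait,W:empty | queues: N=0 E=3 S=0 W=0
Step 6 [EW]: N:wait,E:car3-GO,S:wait,W:empty | queues: N=0 E=2 S=0 W=0
Step 7 [EW]: N:wait,E:car4-GO,S:wait,W:empty | queues: N=0 E=1 S=0 W=0
Step 8 [NS]: N:empty,E:wait,S:empty,W:wait | queues: N=0 E=1 S=0 W=0
Step 9 [NS]: N:empty,E:wait,S:empty,W:wait | queues: N=0 E=1 S=0 W=0
Step 10 [NS]: N:empty,E:wait,S:empty,W:wait | queues: N=0 E=1 S=0 W=0
Step 11 [EW]: N:wait,E:car6-GO,S:wait,W:empty | queues: N=0 E=0 S=0 W=0
Car 6 crosses at step 11

11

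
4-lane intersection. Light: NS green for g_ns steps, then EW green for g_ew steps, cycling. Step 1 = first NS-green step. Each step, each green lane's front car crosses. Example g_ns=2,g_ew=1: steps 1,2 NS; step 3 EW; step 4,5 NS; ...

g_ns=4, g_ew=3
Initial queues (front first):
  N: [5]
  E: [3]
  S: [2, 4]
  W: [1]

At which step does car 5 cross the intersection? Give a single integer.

Step 1 [NS]: N:car5-GO,E:wait,S:car2-GO,W:wait | queues: N=0 E=1 S=1 W=1
Step 2 [NS]: N:empty,E:wait,S:car4-GO,W:wait | queues: N=0 E=1 S=0 W=1
Step 3 [NS]: N:empty,E:wait,S:empty,W:wait | queues: N=0 E=1 S=0 W=1
Step 4 [NS]: N:empty,E:wait,S:empty,W:wait | queues: N=0 E=1 S=0 W=1
Step 5 [EW]: N:wait,E:car3-GO,S:wait,W:car1-GO | queues: N=0 E=0 S=0 W=0
Car 5 crosses at step 1

1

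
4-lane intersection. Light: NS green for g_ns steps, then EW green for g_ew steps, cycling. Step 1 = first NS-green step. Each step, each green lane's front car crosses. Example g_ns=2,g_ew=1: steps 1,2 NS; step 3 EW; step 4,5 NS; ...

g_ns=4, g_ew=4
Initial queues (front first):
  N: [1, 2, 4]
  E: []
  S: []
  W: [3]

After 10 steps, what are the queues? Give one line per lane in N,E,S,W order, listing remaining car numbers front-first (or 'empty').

Step 1 [NS]: N:car1-GO,E:wait,S:empty,W:wait | queues: N=2 E=0 S=0 W=1
Step 2 [NS]: N:car2-GO,E:wait,S:empty,W:wait | queues: N=1 E=0 S=0 W=1
Step 3 [NS]: N:car4-GO,E:wait,S:empty,W:wait | queues: N=0 E=0 S=0 W=1
Step 4 [NS]: N:empty,E:wait,S:empty,W:wait | queues: N=0 E=0 S=0 W=1
Step 5 [EW]: N:wait,E:empty,S:wait,W:car3-GO | queues: N=0 E=0 S=0 W=0

N: empty
E: empty
S: empty
W: empty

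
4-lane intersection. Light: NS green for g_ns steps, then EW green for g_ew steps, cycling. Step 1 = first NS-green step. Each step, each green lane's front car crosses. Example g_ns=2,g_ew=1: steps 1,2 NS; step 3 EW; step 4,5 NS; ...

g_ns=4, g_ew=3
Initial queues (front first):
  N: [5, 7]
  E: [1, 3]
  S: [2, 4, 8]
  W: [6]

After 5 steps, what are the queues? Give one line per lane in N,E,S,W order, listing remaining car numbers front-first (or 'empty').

Step 1 [NS]: N:car5-GO,E:wait,S:car2-GO,W:wait | queues: N=1 E=2 S=2 W=1
Step 2 [NS]: N:car7-GO,E:wait,S:car4-GO,W:wait | queues: N=0 E=2 S=1 W=1
Step 3 [NS]: N:empty,E:wait,S:car8-GO,W:wait | queues: N=0 E=2 S=0 W=1
Step 4 [NS]: N:empty,E:wait,S:empty,W:wait | queues: N=0 E=2 S=0 W=1
Step 5 [EW]: N:wait,E:car1-GO,S:wait,W:car6-GO | queues: N=0 E=1 S=0 W=0

N: empty
E: 3
S: empty
W: empty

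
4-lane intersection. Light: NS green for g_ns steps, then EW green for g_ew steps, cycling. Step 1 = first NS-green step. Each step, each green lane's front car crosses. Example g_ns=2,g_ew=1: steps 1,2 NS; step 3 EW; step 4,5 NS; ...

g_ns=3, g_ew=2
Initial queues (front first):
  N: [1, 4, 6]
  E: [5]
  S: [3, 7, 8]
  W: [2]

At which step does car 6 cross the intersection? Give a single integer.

Step 1 [NS]: N:car1-GO,E:wait,S:car3-GO,W:wait | queues: N=2 E=1 S=2 W=1
Step 2 [NS]: N:car4-GO,E:wait,S:car7-GO,W:wait | queues: N=1 E=1 S=1 W=1
Step 3 [NS]: N:car6-GO,E:wait,S:car8-GO,W:wait | queues: N=0 E=1 S=0 W=1
Step 4 [EW]: N:wait,E:car5-GO,S:wait,W:car2-GO | queues: N=0 E=0 S=0 W=0
Car 6 crosses at step 3

3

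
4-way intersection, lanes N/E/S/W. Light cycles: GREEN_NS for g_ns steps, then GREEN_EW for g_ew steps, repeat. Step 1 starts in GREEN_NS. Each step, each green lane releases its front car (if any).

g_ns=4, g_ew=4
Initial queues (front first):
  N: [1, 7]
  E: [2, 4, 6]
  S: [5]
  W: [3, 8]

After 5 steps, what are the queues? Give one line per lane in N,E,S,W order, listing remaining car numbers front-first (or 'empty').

Step 1 [NS]: N:car1-GO,E:wait,S:car5-GO,W:wait | queues: N=1 E=3 S=0 W=2
Step 2 [NS]: N:car7-GO,E:wait,S:empty,W:wait | queues: N=0 E=3 S=0 W=2
Step 3 [NS]: N:empty,E:wait,S:empty,W:wait | queues: N=0 E=3 S=0 W=2
Step 4 [NS]: N:empty,E:wait,S:empty,W:wait | queues: N=0 E=3 S=0 W=2
Step 5 [EW]: N:wait,E:car2-GO,S:wait,W:car3-GO | queues: N=0 E=2 S=0 W=1

N: empty
E: 4 6
S: empty
W: 8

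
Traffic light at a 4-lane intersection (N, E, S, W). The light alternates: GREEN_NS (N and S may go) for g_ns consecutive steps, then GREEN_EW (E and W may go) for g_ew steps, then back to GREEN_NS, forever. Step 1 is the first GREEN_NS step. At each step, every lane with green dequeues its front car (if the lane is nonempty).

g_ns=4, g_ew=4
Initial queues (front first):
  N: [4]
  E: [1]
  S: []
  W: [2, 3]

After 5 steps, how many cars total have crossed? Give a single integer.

Step 1 [NS]: N:car4-GO,E:wait,S:empty,W:wait | queues: N=0 E=1 S=0 W=2
Step 2 [NS]: N:empty,E:wait,S:empty,W:wait | queues: N=0 E=1 S=0 W=2
Step 3 [NS]: N:empty,E:wait,S:empty,W:wait | queues: N=0 E=1 S=0 W=2
Step 4 [NS]: N:empty,E:wait,S:empty,W:wait | queues: N=0 E=1 S=0 W=2
Step 5 [EW]: N:wait,E:car1-GO,S:wait,W:car2-GO | queues: N=0 E=0 S=0 W=1
Cars crossed by step 5: 3

Answer: 3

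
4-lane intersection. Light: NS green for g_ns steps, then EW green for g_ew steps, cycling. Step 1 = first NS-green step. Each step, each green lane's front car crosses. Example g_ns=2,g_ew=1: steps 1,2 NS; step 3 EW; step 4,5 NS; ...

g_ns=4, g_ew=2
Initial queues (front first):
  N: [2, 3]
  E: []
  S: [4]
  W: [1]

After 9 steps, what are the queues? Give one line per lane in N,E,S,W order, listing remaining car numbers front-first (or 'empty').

Step 1 [NS]: N:car2-GO,E:wait,S:car4-GO,W:wait | queues: N=1 E=0 S=0 W=1
Step 2 [NS]: N:car3-GO,E:wait,S:empty,W:wait | queues: N=0 E=0 S=0 W=1
Step 3 [NS]: N:empty,E:wait,S:empty,W:wait | queues: N=0 E=0 S=0 W=1
Step 4 [NS]: N:empty,E:wait,S:empty,W:wait | queues: N=0 E=0 S=0 W=1
Step 5 [EW]: N:wait,E:empty,S:wait,W:car1-GO | queues: N=0 E=0 S=0 W=0

N: empty
E: empty
S: empty
W: empty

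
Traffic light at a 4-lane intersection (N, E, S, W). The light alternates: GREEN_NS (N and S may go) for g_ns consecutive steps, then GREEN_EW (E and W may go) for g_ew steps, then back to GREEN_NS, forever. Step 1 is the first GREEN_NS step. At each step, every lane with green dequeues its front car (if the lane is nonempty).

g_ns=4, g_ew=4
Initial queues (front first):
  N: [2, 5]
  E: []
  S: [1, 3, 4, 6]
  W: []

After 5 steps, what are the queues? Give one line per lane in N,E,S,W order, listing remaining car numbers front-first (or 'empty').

Step 1 [NS]: N:car2-GO,E:wait,S:car1-GO,W:wait | queues: N=1 E=0 S=3 W=0
Step 2 [NS]: N:car5-GO,E:wait,S:car3-GO,W:wait | queues: N=0 E=0 S=2 W=0
Step 3 [NS]: N:empty,E:wait,S:car4-GO,W:wait | queues: N=0 E=0 S=1 W=0
Step 4 [NS]: N:empty,E:wait,S:car6-GO,W:wait | queues: N=0 E=0 S=0 W=0

N: empty
E: empty
S: empty
W: empty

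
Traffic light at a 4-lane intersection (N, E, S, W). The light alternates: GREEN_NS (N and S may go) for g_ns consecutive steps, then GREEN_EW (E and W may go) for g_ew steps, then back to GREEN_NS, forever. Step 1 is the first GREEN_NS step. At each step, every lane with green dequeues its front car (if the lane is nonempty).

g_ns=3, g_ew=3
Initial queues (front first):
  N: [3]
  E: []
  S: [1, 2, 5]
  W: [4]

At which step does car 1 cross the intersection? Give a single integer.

Step 1 [NS]: N:car3-GO,E:wait,S:car1-GO,W:wait | queues: N=0 E=0 S=2 W=1
Step 2 [NS]: N:empty,E:wait,S:car2-GO,W:wait | queues: N=0 E=0 S=1 W=1
Step 3 [NS]: N:empty,E:wait,S:car5-GO,W:wait | queues: N=0 E=0 S=0 W=1
Step 4 [EW]: N:wait,E:empty,S:wait,W:car4-GO | queues: N=0 E=0 S=0 W=0
Car 1 crosses at step 1

1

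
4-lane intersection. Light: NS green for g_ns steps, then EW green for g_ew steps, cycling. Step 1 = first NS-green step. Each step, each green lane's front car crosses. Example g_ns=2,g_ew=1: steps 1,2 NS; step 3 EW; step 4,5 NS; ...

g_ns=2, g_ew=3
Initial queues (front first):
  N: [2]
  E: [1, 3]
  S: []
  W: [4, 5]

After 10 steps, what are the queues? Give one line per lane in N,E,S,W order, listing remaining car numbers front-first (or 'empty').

Step 1 [NS]: N:car2-GO,E:wait,S:empty,W:wait | queues: N=0 E=2 S=0 W=2
Step 2 [NS]: N:empty,E:wait,S:empty,W:wait | queues: N=0 E=2 S=0 W=2
Step 3 [EW]: N:wait,E:car1-GO,S:wait,W:car4-GO | queues: N=0 E=1 S=0 W=1
Step 4 [EW]: N:wait,E:car3-GO,S:wait,W:car5-GO | queues: N=0 E=0 S=0 W=0

N: empty
E: empty
S: empty
W: empty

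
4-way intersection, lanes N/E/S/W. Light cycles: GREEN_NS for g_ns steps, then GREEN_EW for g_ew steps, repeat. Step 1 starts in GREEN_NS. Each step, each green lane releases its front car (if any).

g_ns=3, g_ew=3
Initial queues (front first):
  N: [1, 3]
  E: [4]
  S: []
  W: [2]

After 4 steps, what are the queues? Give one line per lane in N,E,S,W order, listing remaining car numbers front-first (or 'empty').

Step 1 [NS]: N:car1-GO,E:wait,S:empty,W:wait | queues: N=1 E=1 S=0 W=1
Step 2 [NS]: N:car3-GO,E:wait,S:empty,W:wait | queues: N=0 E=1 S=0 W=1
Step 3 [NS]: N:empty,E:wait,S:empty,W:wait | queues: N=0 E=1 S=0 W=1
Step 4 [EW]: N:wait,E:car4-GO,S:wait,W:car2-GO | queues: N=0 E=0 S=0 W=0

N: empty
E: empty
S: empty
W: empty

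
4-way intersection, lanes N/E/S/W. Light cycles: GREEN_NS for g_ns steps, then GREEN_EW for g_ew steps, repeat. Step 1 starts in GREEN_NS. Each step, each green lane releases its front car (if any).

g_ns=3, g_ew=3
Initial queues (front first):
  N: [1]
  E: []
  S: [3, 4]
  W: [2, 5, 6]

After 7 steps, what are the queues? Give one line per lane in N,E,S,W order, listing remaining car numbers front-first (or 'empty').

Step 1 [NS]: N:car1-GO,E:wait,S:car3-GO,W:wait | queues: N=0 E=0 S=1 W=3
Step 2 [NS]: N:empty,E:wait,S:car4-GO,W:wait | queues: N=0 E=0 S=0 W=3
Step 3 [NS]: N:empty,E:wait,S:empty,W:wait | queues: N=0 E=0 S=0 W=3
Step 4 [EW]: N:wait,E:empty,S:wait,W:car2-GO | queues: N=0 E=0 S=0 W=2
Step 5 [EW]: N:wait,E:empty,S:wait,W:car5-GO | queues: N=0 E=0 S=0 W=1
Step 6 [EW]: N:wait,E:empty,S:wait,W:car6-GO | queues: N=0 E=0 S=0 W=0

N: empty
E: empty
S: empty
W: empty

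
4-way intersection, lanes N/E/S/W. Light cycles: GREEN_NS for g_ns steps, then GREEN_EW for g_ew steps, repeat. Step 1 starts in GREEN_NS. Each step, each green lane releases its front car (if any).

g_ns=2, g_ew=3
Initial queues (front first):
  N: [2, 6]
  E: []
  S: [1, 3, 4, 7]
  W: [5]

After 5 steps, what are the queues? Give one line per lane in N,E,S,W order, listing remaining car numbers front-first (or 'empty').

Step 1 [NS]: N:car2-GO,E:wait,S:car1-GO,W:wait | queues: N=1 E=0 S=3 W=1
Step 2 [NS]: N:car6-GO,E:wait,S:car3-GO,W:wait | queues: N=0 E=0 S=2 W=1
Step 3 [EW]: N:wait,E:empty,S:wait,W:car5-GO | queues: N=0 E=0 S=2 W=0
Step 4 [EW]: N:wait,E:empty,S:wait,W:empty | queues: N=0 E=0 S=2 W=0
Step 5 [EW]: N:wait,E:empty,S:wait,W:empty | queues: N=0 E=0 S=2 W=0

N: empty
E: empty
S: 4 7
W: empty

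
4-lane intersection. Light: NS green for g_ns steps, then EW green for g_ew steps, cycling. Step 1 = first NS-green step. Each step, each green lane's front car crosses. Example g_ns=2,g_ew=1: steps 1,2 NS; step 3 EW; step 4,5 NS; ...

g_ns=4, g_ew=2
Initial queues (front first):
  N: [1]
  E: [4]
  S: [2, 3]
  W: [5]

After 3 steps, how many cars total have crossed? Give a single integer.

Step 1 [NS]: N:car1-GO,E:wait,S:car2-GO,W:wait | queues: N=0 E=1 S=1 W=1
Step 2 [NS]: N:empty,E:wait,S:car3-GO,W:wait | queues: N=0 E=1 S=0 W=1
Step 3 [NS]: N:empty,E:wait,S:empty,W:wait | queues: N=0 E=1 S=0 W=1
Cars crossed by step 3: 3

Answer: 3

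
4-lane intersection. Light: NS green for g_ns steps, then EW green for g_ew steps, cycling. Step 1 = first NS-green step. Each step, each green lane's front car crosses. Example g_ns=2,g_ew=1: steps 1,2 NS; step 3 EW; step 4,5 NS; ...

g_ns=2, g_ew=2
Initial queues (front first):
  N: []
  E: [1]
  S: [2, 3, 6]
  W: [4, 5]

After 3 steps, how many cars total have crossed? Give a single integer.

Answer: 4

Derivation:
Step 1 [NS]: N:empty,E:wait,S:car2-GO,W:wait | queues: N=0 E=1 S=2 W=2
Step 2 [NS]: N:empty,E:wait,S:car3-GO,W:wait | queues: N=0 E=1 S=1 W=2
Step 3 [EW]: N:wait,E:car1-GO,S:wait,W:car4-GO | queues: N=0 E=0 S=1 W=1
Cars crossed by step 3: 4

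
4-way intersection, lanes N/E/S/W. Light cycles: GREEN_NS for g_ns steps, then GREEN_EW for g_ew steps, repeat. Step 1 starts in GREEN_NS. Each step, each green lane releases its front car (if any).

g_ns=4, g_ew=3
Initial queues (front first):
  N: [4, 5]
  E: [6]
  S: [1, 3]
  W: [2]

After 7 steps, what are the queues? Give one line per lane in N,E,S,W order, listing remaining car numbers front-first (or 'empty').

Step 1 [NS]: N:car4-GO,E:wait,S:car1-GO,W:wait | queues: N=1 E=1 S=1 W=1
Step 2 [NS]: N:car5-GO,E:wait,S:car3-GO,W:wait | queues: N=0 E=1 S=0 W=1
Step 3 [NS]: N:empty,E:wait,S:empty,W:wait | queues: N=0 E=1 S=0 W=1
Step 4 [NS]: N:empty,E:wait,S:empty,W:wait | queues: N=0 E=1 S=0 W=1
Step 5 [EW]: N:wait,E:car6-GO,S:wait,W:car2-GO | queues: N=0 E=0 S=0 W=0

N: empty
E: empty
S: empty
W: empty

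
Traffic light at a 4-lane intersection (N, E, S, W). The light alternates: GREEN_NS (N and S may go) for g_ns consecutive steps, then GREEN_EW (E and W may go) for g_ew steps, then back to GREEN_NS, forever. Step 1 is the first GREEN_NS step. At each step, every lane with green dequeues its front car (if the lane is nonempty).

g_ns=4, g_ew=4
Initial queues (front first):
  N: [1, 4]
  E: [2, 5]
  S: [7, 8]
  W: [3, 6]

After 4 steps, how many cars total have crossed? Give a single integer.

Step 1 [NS]: N:car1-GO,E:wait,S:car7-GO,W:wait | queues: N=1 E=2 S=1 W=2
Step 2 [NS]: N:car4-GO,E:wait,S:car8-GO,W:wait | queues: N=0 E=2 S=0 W=2
Step 3 [NS]: N:empty,E:wait,S:empty,W:wait | queues: N=0 E=2 S=0 W=2
Step 4 [NS]: N:empty,E:wait,S:empty,W:wait | queues: N=0 E=2 S=0 W=2
Cars crossed by step 4: 4

Answer: 4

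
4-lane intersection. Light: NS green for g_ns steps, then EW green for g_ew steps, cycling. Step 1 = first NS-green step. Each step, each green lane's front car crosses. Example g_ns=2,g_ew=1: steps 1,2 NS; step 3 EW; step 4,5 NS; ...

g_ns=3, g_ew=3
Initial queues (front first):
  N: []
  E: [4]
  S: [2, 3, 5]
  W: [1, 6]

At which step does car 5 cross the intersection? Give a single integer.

Step 1 [NS]: N:empty,E:wait,S:car2-GO,W:wait | queues: N=0 E=1 S=2 W=2
Step 2 [NS]: N:empty,E:wait,S:car3-GO,W:wait | queues: N=0 E=1 S=1 W=2
Step 3 [NS]: N:empty,E:wait,S:car5-GO,W:wait | queues: N=0 E=1 S=0 W=2
Step 4 [EW]: N:wait,E:car4-GO,S:wait,W:car1-GO | queues: N=0 E=0 S=0 W=1
Step 5 [EW]: N:wait,E:empty,S:wait,W:car6-GO | queues: N=0 E=0 S=0 W=0
Car 5 crosses at step 3

3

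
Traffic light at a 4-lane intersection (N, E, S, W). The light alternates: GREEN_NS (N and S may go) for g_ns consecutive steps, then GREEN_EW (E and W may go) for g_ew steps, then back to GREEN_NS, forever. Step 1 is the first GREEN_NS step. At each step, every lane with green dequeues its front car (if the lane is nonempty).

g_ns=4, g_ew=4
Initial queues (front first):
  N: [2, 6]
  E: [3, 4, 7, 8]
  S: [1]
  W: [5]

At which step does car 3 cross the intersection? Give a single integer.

Step 1 [NS]: N:car2-GO,E:wait,S:car1-GO,W:wait | queues: N=1 E=4 S=0 W=1
Step 2 [NS]: N:car6-GO,E:wait,S:empty,W:wait | queues: N=0 E=4 S=0 W=1
Step 3 [NS]: N:empty,E:wait,S:empty,W:wait | queues: N=0 E=4 S=0 W=1
Step 4 [NS]: N:empty,E:wait,S:empty,W:wait | queues: N=0 E=4 S=0 W=1
Step 5 [EW]: N:wait,E:car3-GO,S:wait,W:car5-GO | queues: N=0 E=3 S=0 W=0
Step 6 [EW]: N:wait,E:car4-GO,S:wait,W:empty | queues: N=0 E=2 S=0 W=0
Step 7 [EW]: N:wait,E:car7-GO,S:wait,W:empty | queues: N=0 E=1 S=0 W=0
Step 8 [EW]: N:wait,E:car8-GO,S:wait,W:empty | queues: N=0 E=0 S=0 W=0
Car 3 crosses at step 5

5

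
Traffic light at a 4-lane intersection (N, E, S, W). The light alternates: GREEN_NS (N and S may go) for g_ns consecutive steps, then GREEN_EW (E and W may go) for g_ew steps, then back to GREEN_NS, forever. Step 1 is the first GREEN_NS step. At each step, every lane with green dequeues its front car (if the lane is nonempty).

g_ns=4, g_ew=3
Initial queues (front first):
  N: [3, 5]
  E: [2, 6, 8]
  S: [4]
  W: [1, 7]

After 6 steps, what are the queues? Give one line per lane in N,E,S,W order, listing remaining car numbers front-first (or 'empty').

Step 1 [NS]: N:car3-GO,E:wait,S:car4-GO,W:wait | queues: N=1 E=3 S=0 W=2
Step 2 [NS]: N:car5-GO,E:wait,S:empty,W:wait | queues: N=0 E=3 S=0 W=2
Step 3 [NS]: N:empty,E:wait,S:empty,W:wait | queues: N=0 E=3 S=0 W=2
Step 4 [NS]: N:empty,E:wait,S:empty,W:wait | queues: N=0 E=3 S=0 W=2
Step 5 [EW]: N:wait,E:car2-GO,S:wait,W:car1-GO | queues: N=0 E=2 S=0 W=1
Step 6 [EW]: N:wait,E:car6-GO,S:wait,W:car7-GO | queues: N=0 E=1 S=0 W=0

N: empty
E: 8
S: empty
W: empty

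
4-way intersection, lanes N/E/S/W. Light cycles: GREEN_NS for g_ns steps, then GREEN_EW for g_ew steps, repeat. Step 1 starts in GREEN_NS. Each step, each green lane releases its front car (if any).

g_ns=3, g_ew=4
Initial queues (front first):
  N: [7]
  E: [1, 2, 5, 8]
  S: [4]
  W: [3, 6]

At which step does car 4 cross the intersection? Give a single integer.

Step 1 [NS]: N:car7-GO,E:wait,S:car4-GO,W:wait | queues: N=0 E=4 S=0 W=2
Step 2 [NS]: N:empty,E:wait,S:empty,W:wait | queues: N=0 E=4 S=0 W=2
Step 3 [NS]: N:empty,E:wait,S:empty,W:wait | queues: N=0 E=4 S=0 W=2
Step 4 [EW]: N:wait,E:car1-GO,S:wait,W:car3-GO | queues: N=0 E=3 S=0 W=1
Step 5 [EW]: N:wait,E:car2-GO,S:wait,W:car6-GO | queues: N=0 E=2 S=0 W=0
Step 6 [EW]: N:wait,E:car5-GO,S:wait,W:empty | queues: N=0 E=1 S=0 W=0
Step 7 [EW]: N:wait,E:car8-GO,S:wait,W:empty | queues: N=0 E=0 S=0 W=0
Car 4 crosses at step 1

1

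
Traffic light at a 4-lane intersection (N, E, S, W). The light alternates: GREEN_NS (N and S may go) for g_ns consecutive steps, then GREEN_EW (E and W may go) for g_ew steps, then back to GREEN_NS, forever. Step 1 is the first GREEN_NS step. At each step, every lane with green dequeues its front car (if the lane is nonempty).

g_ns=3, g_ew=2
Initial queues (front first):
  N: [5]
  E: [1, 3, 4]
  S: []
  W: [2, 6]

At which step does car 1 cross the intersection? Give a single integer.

Step 1 [NS]: N:car5-GO,E:wait,S:empty,W:wait | queues: N=0 E=3 S=0 W=2
Step 2 [NS]: N:empty,E:wait,S:empty,W:wait | queues: N=0 E=3 S=0 W=2
Step 3 [NS]: N:empty,E:wait,S:empty,W:wait | queues: N=0 E=3 S=0 W=2
Step 4 [EW]: N:wait,E:car1-GO,S:wait,W:car2-GO | queues: N=0 E=2 S=0 W=1
Step 5 [EW]: N:wait,E:car3-GO,S:wait,W:car6-GO | queues: N=0 E=1 S=0 W=0
Step 6 [NS]: N:empty,E:wait,S:empty,W:wait | queues: N=0 E=1 S=0 W=0
Step 7 [NS]: N:empty,E:wait,S:empty,W:wait | queues: N=0 E=1 S=0 W=0
Step 8 [NS]: N:empty,E:wait,S:empty,W:wait | queues: N=0 E=1 S=0 W=0
Step 9 [EW]: N:wait,E:car4-GO,S:wait,W:empty | queues: N=0 E=0 S=0 W=0
Car 1 crosses at step 4

4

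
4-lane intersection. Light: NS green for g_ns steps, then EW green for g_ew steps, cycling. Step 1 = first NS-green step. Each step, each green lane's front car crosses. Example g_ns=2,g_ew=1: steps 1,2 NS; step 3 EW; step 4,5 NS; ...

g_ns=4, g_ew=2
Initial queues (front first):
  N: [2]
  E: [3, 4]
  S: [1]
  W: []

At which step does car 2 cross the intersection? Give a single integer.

Step 1 [NS]: N:car2-GO,E:wait,S:car1-GO,W:wait | queues: N=0 E=2 S=0 W=0
Step 2 [NS]: N:empty,E:wait,S:empty,W:wait | queues: N=0 E=2 S=0 W=0
Step 3 [NS]: N:empty,E:wait,S:empty,W:wait | queues: N=0 E=2 S=0 W=0
Step 4 [NS]: N:empty,E:wait,S:empty,W:wait | queues: N=0 E=2 S=0 W=0
Step 5 [EW]: N:wait,E:car3-GO,S:wait,W:empty | queues: N=0 E=1 S=0 W=0
Step 6 [EW]: N:wait,E:car4-GO,S:wait,W:empty | queues: N=0 E=0 S=0 W=0
Car 2 crosses at step 1

1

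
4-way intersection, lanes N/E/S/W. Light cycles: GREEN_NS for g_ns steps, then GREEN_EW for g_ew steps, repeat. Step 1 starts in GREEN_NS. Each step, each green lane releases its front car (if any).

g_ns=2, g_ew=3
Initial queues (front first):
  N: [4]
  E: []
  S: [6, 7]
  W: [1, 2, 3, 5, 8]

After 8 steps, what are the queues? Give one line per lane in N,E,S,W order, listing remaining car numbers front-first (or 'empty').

Step 1 [NS]: N:car4-GO,E:wait,S:car6-GO,W:wait | queues: N=0 E=0 S=1 W=5
Step 2 [NS]: N:empty,E:wait,S:car7-GO,W:wait | queues: N=0 E=0 S=0 W=5
Step 3 [EW]: N:wait,E:empty,S:wait,W:car1-GO | queues: N=0 E=0 S=0 W=4
Step 4 [EW]: N:wait,E:empty,S:wait,W:car2-GO | queues: N=0 E=0 S=0 W=3
Step 5 [EW]: N:wait,E:empty,S:wait,W:car3-GO | queues: N=0 E=0 S=0 W=2
Step 6 [NS]: N:empty,E:wait,S:empty,W:wait | queues: N=0 E=0 S=0 W=2
Step 7 [NS]: N:empty,E:wait,S:empty,W:wait | queues: N=0 E=0 S=0 W=2
Step 8 [EW]: N:wait,E:empty,S:wait,W:car5-GO | queues: N=0 E=0 S=0 W=1

N: empty
E: empty
S: empty
W: 8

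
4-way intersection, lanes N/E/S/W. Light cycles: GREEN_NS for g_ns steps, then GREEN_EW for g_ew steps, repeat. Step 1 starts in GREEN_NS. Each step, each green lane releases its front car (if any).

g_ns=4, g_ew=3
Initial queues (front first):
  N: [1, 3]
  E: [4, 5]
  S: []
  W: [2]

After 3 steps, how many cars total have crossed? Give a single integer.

Answer: 2

Derivation:
Step 1 [NS]: N:car1-GO,E:wait,S:empty,W:wait | queues: N=1 E=2 S=0 W=1
Step 2 [NS]: N:car3-GO,E:wait,S:empty,W:wait | queues: N=0 E=2 S=0 W=1
Step 3 [NS]: N:empty,E:wait,S:empty,W:wait | queues: N=0 E=2 S=0 W=1
Cars crossed by step 3: 2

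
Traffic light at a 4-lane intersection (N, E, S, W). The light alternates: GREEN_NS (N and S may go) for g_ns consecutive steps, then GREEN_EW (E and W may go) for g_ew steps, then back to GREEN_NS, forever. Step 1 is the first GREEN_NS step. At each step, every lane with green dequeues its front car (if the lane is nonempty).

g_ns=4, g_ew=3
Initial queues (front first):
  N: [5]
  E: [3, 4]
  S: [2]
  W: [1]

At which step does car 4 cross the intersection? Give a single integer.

Step 1 [NS]: N:car5-GO,E:wait,S:car2-GO,W:wait | queues: N=0 E=2 S=0 W=1
Step 2 [NS]: N:empty,E:wait,S:empty,W:wait | queues: N=0 E=2 S=0 W=1
Step 3 [NS]: N:empty,E:wait,S:empty,W:wait | queues: N=0 E=2 S=0 W=1
Step 4 [NS]: N:empty,E:wait,S:empty,W:wait | queues: N=0 E=2 S=0 W=1
Step 5 [EW]: N:wait,E:car3-GO,S:wait,W:car1-GO | queues: N=0 E=1 S=0 W=0
Step 6 [EW]: N:wait,E:car4-GO,S:wait,W:empty | queues: N=0 E=0 S=0 W=0
Car 4 crosses at step 6

6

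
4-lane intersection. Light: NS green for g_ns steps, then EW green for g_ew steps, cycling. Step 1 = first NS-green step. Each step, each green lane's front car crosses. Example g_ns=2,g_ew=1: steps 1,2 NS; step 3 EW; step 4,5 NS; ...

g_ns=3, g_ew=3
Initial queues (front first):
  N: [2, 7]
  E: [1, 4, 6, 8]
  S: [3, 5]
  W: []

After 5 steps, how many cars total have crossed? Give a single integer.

Step 1 [NS]: N:car2-GO,E:wait,S:car3-GO,W:wait | queues: N=1 E=4 S=1 W=0
Step 2 [NS]: N:car7-GO,E:wait,S:car5-GO,W:wait | queues: N=0 E=4 S=0 W=0
Step 3 [NS]: N:empty,E:wait,S:empty,W:wait | queues: N=0 E=4 S=0 W=0
Step 4 [EW]: N:wait,E:car1-GO,S:wait,W:empty | queues: N=0 E=3 S=0 W=0
Step 5 [EW]: N:wait,E:car4-GO,S:wait,W:empty | queues: N=0 E=2 S=0 W=0
Cars crossed by step 5: 6

Answer: 6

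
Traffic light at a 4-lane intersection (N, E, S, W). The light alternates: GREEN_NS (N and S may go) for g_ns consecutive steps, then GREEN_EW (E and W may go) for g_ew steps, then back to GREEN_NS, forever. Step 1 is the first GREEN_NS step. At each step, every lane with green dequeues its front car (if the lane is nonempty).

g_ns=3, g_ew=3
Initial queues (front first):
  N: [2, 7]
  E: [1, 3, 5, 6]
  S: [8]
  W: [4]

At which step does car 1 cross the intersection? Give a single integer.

Step 1 [NS]: N:car2-GO,E:wait,S:car8-GO,W:wait | queues: N=1 E=4 S=0 W=1
Step 2 [NS]: N:car7-GO,E:wait,S:empty,W:wait | queues: N=0 E=4 S=0 W=1
Step 3 [NS]: N:empty,E:wait,S:empty,W:wait | queues: N=0 E=4 S=0 W=1
Step 4 [EW]: N:wait,E:car1-GO,S:wait,W:car4-GO | queues: N=0 E=3 S=0 W=0
Step 5 [EW]: N:wait,E:car3-GO,S:wait,W:empty | queues: N=0 E=2 S=0 W=0
Step 6 [EW]: N:wait,E:car5-GO,S:wait,W:empty | queues: N=0 E=1 S=0 W=0
Step 7 [NS]: N:empty,E:wait,S:empty,W:wait | queues: N=0 E=1 S=0 W=0
Step 8 [NS]: N:empty,E:wait,S:empty,W:wait | queues: N=0 E=1 S=0 W=0
Step 9 [NS]: N:empty,E:wait,S:empty,W:wait | queues: N=0 E=1 S=0 W=0
Step 10 [EW]: N:wait,E:car6-GO,S:wait,W:empty | queues: N=0 E=0 S=0 W=0
Car 1 crosses at step 4

4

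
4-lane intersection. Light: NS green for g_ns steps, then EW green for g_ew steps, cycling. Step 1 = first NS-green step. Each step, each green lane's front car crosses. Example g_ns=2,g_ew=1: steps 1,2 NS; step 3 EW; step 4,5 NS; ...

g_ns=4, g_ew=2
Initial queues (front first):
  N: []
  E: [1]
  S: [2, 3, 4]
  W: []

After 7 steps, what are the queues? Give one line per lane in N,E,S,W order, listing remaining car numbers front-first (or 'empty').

Step 1 [NS]: N:empty,E:wait,S:car2-GO,W:wait | queues: N=0 E=1 S=2 W=0
Step 2 [NS]: N:empty,E:wait,S:car3-GO,W:wait | queues: N=0 E=1 S=1 W=0
Step 3 [NS]: N:empty,E:wait,S:car4-GO,W:wait | queues: N=0 E=1 S=0 W=0
Step 4 [NS]: N:empty,E:wait,S:empty,W:wait | queues: N=0 E=1 S=0 W=0
Step 5 [EW]: N:wait,E:car1-GO,S:wait,W:empty | queues: N=0 E=0 S=0 W=0

N: empty
E: empty
S: empty
W: empty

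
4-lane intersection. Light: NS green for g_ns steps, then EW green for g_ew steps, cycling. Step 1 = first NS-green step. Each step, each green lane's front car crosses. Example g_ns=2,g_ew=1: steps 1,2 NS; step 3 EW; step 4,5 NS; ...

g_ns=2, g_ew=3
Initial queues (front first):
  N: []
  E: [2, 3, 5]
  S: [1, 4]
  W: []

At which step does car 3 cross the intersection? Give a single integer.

Step 1 [NS]: N:empty,E:wait,S:car1-GO,W:wait | queues: N=0 E=3 S=1 W=0
Step 2 [NS]: N:empty,E:wait,S:car4-GO,W:wait | queues: N=0 E=3 S=0 W=0
Step 3 [EW]: N:wait,E:car2-GO,S:wait,W:empty | queues: N=0 E=2 S=0 W=0
Step 4 [EW]: N:wait,E:car3-GO,S:wait,W:empty | queues: N=0 E=1 S=0 W=0
Step 5 [EW]: N:wait,E:car5-GO,S:wait,W:empty | queues: N=0 E=0 S=0 W=0
Car 3 crosses at step 4

4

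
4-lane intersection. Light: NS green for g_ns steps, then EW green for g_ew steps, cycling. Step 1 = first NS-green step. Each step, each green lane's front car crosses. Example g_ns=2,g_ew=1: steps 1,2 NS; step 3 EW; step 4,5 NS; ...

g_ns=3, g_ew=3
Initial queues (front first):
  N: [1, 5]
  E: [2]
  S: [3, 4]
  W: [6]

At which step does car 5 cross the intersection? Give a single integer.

Step 1 [NS]: N:car1-GO,E:wait,S:car3-GO,W:wait | queues: N=1 E=1 S=1 W=1
Step 2 [NS]: N:car5-GO,E:wait,S:car4-GO,W:wait | queues: N=0 E=1 S=0 W=1
Step 3 [NS]: N:empty,E:wait,S:empty,W:wait | queues: N=0 E=1 S=0 W=1
Step 4 [EW]: N:wait,E:car2-GO,S:wait,W:car6-GO | queues: N=0 E=0 S=0 W=0
Car 5 crosses at step 2

2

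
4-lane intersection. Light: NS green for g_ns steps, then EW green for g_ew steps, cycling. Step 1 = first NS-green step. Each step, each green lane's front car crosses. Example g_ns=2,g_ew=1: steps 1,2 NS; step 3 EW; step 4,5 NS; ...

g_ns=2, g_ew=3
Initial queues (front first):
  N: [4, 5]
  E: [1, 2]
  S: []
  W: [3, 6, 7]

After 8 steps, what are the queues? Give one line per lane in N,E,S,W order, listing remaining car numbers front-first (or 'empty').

Step 1 [NS]: N:car4-GO,E:wait,S:empty,W:wait | queues: N=1 E=2 S=0 W=3
Step 2 [NS]: N:car5-GO,E:wait,S:empty,W:wait | queues: N=0 E=2 S=0 W=3
Step 3 [EW]: N:wait,E:car1-GO,S:wait,W:car3-GO | queues: N=0 E=1 S=0 W=2
Step 4 [EW]: N:wait,E:car2-GO,S:wait,W:car6-GO | queues: N=0 E=0 S=0 W=1
Step 5 [EW]: N:wait,E:empty,S:wait,W:car7-GO | queues: N=0 E=0 S=0 W=0

N: empty
E: empty
S: empty
W: empty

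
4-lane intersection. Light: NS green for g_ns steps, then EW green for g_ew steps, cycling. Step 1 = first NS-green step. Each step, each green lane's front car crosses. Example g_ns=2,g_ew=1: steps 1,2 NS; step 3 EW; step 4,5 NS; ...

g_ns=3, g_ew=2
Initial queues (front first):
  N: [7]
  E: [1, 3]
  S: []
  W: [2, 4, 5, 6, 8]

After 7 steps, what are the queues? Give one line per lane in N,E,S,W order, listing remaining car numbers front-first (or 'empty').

Step 1 [NS]: N:car7-GO,E:wait,S:empty,W:wait | queues: N=0 E=2 S=0 W=5
Step 2 [NS]: N:empty,E:wait,S:empty,W:wait | queues: N=0 E=2 S=0 W=5
Step 3 [NS]: N:empty,E:wait,S:empty,W:wait | queues: N=0 E=2 S=0 W=5
Step 4 [EW]: N:wait,E:car1-GO,S:wait,W:car2-GO | queues: N=0 E=1 S=0 W=4
Step 5 [EW]: N:wait,E:car3-GO,S:wait,W:car4-GO | queues: N=0 E=0 S=0 W=3
Step 6 [NS]: N:empty,E:wait,S:empty,W:wait | queues: N=0 E=0 S=0 W=3
Step 7 [NS]: N:empty,E:wait,S:empty,W:wait | queues: N=0 E=0 S=0 W=3

N: empty
E: empty
S: empty
W: 5 6 8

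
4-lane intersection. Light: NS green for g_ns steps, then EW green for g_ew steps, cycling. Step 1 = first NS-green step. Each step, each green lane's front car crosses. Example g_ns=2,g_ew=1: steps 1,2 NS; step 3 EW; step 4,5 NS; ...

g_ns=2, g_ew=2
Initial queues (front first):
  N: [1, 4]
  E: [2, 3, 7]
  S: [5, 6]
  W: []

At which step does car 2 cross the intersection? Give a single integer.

Step 1 [NS]: N:car1-GO,E:wait,S:car5-GO,W:wait | queues: N=1 E=3 S=1 W=0
Step 2 [NS]: N:car4-GO,E:wait,S:car6-GO,W:wait | queues: N=0 E=3 S=0 W=0
Step 3 [EW]: N:wait,E:car2-GO,S:wait,W:empty | queues: N=0 E=2 S=0 W=0
Step 4 [EW]: N:wait,E:car3-GO,S:wait,W:empty | queues: N=0 E=1 S=0 W=0
Step 5 [NS]: N:empty,E:wait,S:empty,W:wait | queues: N=0 E=1 S=0 W=0
Step 6 [NS]: N:empty,E:wait,S:empty,W:wait | queues: N=0 E=1 S=0 W=0
Step 7 [EW]: N:wait,E:car7-GO,S:wait,W:empty | queues: N=0 E=0 S=0 W=0
Car 2 crosses at step 3

3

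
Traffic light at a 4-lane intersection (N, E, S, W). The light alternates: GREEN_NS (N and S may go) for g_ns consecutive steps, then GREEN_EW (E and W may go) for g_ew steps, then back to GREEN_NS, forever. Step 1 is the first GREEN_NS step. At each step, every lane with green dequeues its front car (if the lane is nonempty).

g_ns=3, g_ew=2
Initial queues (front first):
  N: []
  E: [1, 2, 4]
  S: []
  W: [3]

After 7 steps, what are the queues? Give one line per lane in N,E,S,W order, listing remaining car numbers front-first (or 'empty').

Step 1 [NS]: N:empty,E:wait,S:empty,W:wait | queues: N=0 E=3 S=0 W=1
Step 2 [NS]: N:empty,E:wait,S:empty,W:wait | queues: N=0 E=3 S=0 W=1
Step 3 [NS]: N:empty,E:wait,S:empty,W:wait | queues: N=0 E=3 S=0 W=1
Step 4 [EW]: N:wait,E:car1-GO,S:wait,W:car3-GO | queues: N=0 E=2 S=0 W=0
Step 5 [EW]: N:wait,E:car2-GO,S:wait,W:empty | queues: N=0 E=1 S=0 W=0
Step 6 [NS]: N:empty,E:wait,S:empty,W:wait | queues: N=0 E=1 S=0 W=0
Step 7 [NS]: N:empty,E:wait,S:empty,W:wait | queues: N=0 E=1 S=0 W=0

N: empty
E: 4
S: empty
W: empty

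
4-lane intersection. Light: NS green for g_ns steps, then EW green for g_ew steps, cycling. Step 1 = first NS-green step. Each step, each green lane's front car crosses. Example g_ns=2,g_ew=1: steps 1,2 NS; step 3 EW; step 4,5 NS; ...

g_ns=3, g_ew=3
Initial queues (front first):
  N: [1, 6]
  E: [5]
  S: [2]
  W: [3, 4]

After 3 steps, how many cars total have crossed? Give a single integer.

Answer: 3

Derivation:
Step 1 [NS]: N:car1-GO,E:wait,S:car2-GO,W:wait | queues: N=1 E=1 S=0 W=2
Step 2 [NS]: N:car6-GO,E:wait,S:empty,W:wait | queues: N=0 E=1 S=0 W=2
Step 3 [NS]: N:empty,E:wait,S:empty,W:wait | queues: N=0 E=1 S=0 W=2
Cars crossed by step 3: 3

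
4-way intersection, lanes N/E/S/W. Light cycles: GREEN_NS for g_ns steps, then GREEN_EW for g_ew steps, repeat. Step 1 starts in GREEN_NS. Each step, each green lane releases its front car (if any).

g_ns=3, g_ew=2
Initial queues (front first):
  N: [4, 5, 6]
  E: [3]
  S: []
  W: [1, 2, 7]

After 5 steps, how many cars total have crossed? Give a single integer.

Answer: 6

Derivation:
Step 1 [NS]: N:car4-GO,E:wait,S:empty,W:wait | queues: N=2 E=1 S=0 W=3
Step 2 [NS]: N:car5-GO,E:wait,S:empty,W:wait | queues: N=1 E=1 S=0 W=3
Step 3 [NS]: N:car6-GO,E:wait,S:empty,W:wait | queues: N=0 E=1 S=0 W=3
Step 4 [EW]: N:wait,E:car3-GO,S:wait,W:car1-GO | queues: N=0 E=0 S=0 W=2
Step 5 [EW]: N:wait,E:empty,S:wait,W:car2-GO | queues: N=0 E=0 S=0 W=1
Cars crossed by step 5: 6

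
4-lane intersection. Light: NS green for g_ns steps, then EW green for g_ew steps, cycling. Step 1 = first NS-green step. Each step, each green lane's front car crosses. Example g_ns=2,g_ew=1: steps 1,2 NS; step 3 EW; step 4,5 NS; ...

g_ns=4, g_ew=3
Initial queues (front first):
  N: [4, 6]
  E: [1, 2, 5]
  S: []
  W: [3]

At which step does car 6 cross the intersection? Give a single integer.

Step 1 [NS]: N:car4-GO,E:wait,S:empty,W:wait | queues: N=1 E=3 S=0 W=1
Step 2 [NS]: N:car6-GO,E:wait,S:empty,W:wait | queues: N=0 E=3 S=0 W=1
Step 3 [NS]: N:empty,E:wait,S:empty,W:wait | queues: N=0 E=3 S=0 W=1
Step 4 [NS]: N:empty,E:wait,S:empty,W:wait | queues: N=0 E=3 S=0 W=1
Step 5 [EW]: N:wait,E:car1-GO,S:wait,W:car3-GO | queues: N=0 E=2 S=0 W=0
Step 6 [EW]: N:wait,E:car2-GO,S:wait,W:empty | queues: N=0 E=1 S=0 W=0
Step 7 [EW]: N:wait,E:car5-GO,S:wait,W:empty | queues: N=0 E=0 S=0 W=0
Car 6 crosses at step 2

2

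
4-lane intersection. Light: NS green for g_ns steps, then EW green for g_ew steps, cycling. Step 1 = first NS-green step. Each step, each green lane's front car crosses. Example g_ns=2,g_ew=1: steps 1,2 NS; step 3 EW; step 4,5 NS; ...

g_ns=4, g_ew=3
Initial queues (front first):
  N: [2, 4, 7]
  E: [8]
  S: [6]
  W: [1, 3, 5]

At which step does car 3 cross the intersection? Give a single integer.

Step 1 [NS]: N:car2-GO,E:wait,S:car6-GO,W:wait | queues: N=2 E=1 S=0 W=3
Step 2 [NS]: N:car4-GO,E:wait,S:empty,W:wait | queues: N=1 E=1 S=0 W=3
Step 3 [NS]: N:car7-GO,E:wait,S:empty,W:wait | queues: N=0 E=1 S=0 W=3
Step 4 [NS]: N:empty,E:wait,S:empty,W:wait | queues: N=0 E=1 S=0 W=3
Step 5 [EW]: N:wait,E:car8-GO,S:wait,W:car1-GO | queues: N=0 E=0 S=0 W=2
Step 6 [EW]: N:wait,E:empty,S:wait,W:car3-GO | queues: N=0 E=0 S=0 W=1
Step 7 [EW]: N:wait,E:empty,S:wait,W:car5-GO | queues: N=0 E=0 S=0 W=0
Car 3 crosses at step 6

6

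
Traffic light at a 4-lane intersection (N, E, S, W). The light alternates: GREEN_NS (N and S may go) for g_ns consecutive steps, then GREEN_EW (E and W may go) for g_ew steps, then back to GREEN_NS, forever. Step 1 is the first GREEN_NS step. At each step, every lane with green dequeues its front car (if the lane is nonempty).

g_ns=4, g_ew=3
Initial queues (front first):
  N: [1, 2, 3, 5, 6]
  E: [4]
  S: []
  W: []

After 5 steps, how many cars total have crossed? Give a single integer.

Step 1 [NS]: N:car1-GO,E:wait,S:empty,W:wait | queues: N=4 E=1 S=0 W=0
Step 2 [NS]: N:car2-GO,E:wait,S:empty,W:wait | queues: N=3 E=1 S=0 W=0
Step 3 [NS]: N:car3-GO,E:wait,S:empty,W:wait | queues: N=2 E=1 S=0 W=0
Step 4 [NS]: N:car5-GO,E:wait,S:empty,W:wait | queues: N=1 E=1 S=0 W=0
Step 5 [EW]: N:wait,E:car4-GO,S:wait,W:empty | queues: N=1 E=0 S=0 W=0
Cars crossed by step 5: 5

Answer: 5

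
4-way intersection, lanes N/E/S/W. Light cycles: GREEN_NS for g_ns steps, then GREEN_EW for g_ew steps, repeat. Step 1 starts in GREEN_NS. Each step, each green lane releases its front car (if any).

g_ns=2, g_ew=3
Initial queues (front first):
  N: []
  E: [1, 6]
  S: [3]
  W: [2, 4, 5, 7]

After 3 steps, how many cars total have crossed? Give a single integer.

Step 1 [NS]: N:empty,E:wait,S:car3-GO,W:wait | queues: N=0 E=2 S=0 W=4
Step 2 [NS]: N:empty,E:wait,S:empty,W:wait | queues: N=0 E=2 S=0 W=4
Step 3 [EW]: N:wait,E:car1-GO,S:wait,W:car2-GO | queues: N=0 E=1 S=0 W=3
Cars crossed by step 3: 3

Answer: 3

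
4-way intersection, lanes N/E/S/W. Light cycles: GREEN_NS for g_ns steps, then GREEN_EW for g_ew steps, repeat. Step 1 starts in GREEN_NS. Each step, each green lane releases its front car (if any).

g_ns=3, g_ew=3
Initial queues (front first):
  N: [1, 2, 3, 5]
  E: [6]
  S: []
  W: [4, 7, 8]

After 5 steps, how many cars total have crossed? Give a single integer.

Step 1 [NS]: N:car1-GO,E:wait,S:empty,W:wait | queues: N=3 E=1 S=0 W=3
Step 2 [NS]: N:car2-GO,E:wait,S:empty,W:wait | queues: N=2 E=1 S=0 W=3
Step 3 [NS]: N:car3-GO,E:wait,S:empty,W:wait | queues: N=1 E=1 S=0 W=3
Step 4 [EW]: N:wait,E:car6-GO,S:wait,W:car4-GO | queues: N=1 E=0 S=0 W=2
Step 5 [EW]: N:wait,E:empty,S:wait,W:car7-GO | queues: N=1 E=0 S=0 W=1
Cars crossed by step 5: 6

Answer: 6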